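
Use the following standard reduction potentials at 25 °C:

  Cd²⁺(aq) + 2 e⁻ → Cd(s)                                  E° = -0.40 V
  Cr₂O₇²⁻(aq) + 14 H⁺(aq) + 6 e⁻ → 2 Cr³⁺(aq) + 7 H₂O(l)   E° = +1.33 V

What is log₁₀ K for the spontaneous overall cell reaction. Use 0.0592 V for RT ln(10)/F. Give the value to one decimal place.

175.3

Cathode: Cr₂O₇²⁻/Cr³⁺; anode: Cd²⁺/Cd. E°cell = +1.73 V, n = 6.
log K = nE°cell / 0.0592 = (6)(+1.73) / 0.0592 = 175.3.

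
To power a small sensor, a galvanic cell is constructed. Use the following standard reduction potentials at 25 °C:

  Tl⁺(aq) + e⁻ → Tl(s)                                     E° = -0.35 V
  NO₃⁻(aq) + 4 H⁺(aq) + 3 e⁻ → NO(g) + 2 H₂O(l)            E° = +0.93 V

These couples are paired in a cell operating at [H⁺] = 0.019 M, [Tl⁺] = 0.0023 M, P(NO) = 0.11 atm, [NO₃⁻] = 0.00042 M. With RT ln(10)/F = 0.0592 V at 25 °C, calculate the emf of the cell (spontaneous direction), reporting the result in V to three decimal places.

+1.253 V

NO₃⁻/NO is the cathode (higher E°), Tl⁺/Tl the anode: E°cell = +0.93 − (-0.35) = +1.28 V, n = 3.
Overall: NO₃⁻(aq) + 4 H⁺(aq) + 3 Tl(s) → NO(g) + 2 H₂O(l) + 3 Tl⁺(aq)
Q = P(NO)·[Tl⁺]^3 / ([NO₃⁻]·[H⁺]^4); log Q = 1.388.
E = E° − (0.0592/n) log Q = +1.28 − (0.0592/3)(1.388) = +1.253 V.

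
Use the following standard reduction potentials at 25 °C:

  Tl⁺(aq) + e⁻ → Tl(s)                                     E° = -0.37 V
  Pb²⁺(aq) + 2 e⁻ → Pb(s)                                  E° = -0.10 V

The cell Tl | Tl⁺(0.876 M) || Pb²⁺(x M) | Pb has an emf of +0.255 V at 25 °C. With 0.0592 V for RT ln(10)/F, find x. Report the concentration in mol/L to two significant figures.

Pb²⁺/Pb is the cathode, Tl⁺/Tl the anode: E°cell = +0.27 V, n = 2.
Overall reaction: Pb²⁺(aq) + 2 Tl(s) → Pb(s) + 2 Tl⁺(aq); Q = [Tl⁺]^2/[Pb²⁺]^1.
From E = E° − (0.0592/n) log Q: log Q = (E° − E)·n/0.0592 = (+0.27 − (+0.255))·2/0.0592 = 0.5068.
So 1·log[Pb²⁺] = 2·log(0.876) − log Q = -0.1150 − (0.5068) = -0.6218; [Pb²⁺] = 10^(-0.6218) ≈ 0.24 M.

0.24 M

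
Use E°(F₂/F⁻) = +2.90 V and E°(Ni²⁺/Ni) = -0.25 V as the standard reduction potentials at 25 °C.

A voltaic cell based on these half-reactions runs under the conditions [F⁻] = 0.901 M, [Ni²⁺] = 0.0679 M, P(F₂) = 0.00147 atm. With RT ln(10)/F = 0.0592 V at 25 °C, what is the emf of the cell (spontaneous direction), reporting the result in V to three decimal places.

+3.103 V

F₂/F⁻ is the cathode (higher E°), Ni²⁺/Ni the anode: E°cell = +2.90 − (-0.25) = +3.15 V, n = 2.
Overall: F₂(g) + Ni(s) → 2 F⁻(aq) + Ni²⁺(aq)
Q = [F⁻]^2·[Ni²⁺] / (P(F₂)); log Q = 1.574.
E = E° − (0.0592/n) log Q = +3.15 − (0.0592/2)(1.574) = +3.103 V.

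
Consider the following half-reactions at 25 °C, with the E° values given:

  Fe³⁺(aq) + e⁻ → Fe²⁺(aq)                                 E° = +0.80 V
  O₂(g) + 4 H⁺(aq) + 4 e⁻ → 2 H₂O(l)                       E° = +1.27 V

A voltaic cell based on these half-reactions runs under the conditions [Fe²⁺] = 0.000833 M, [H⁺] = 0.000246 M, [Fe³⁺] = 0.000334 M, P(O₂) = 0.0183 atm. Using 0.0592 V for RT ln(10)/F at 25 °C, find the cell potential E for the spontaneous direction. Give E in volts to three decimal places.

+0.254 V

O₂/H₂O is the cathode (higher E°), Fe³⁺/Fe²⁺ the anode: E°cell = +1.27 − (+0.80) = +0.47 V, n = 4.
Overall: O₂(g) + 4 H⁺(aq) + 4 Fe²⁺(aq) → 2 H₂O(l) + 4 Fe³⁺(aq)
Q = [Fe³⁺]^4 / (P(O₂)·[H⁺]^4·[Fe²⁺]^4); log Q = 14.586.
E = E° − (0.0592/n) log Q = +0.47 − (0.0592/4)(14.586) = +0.254 V.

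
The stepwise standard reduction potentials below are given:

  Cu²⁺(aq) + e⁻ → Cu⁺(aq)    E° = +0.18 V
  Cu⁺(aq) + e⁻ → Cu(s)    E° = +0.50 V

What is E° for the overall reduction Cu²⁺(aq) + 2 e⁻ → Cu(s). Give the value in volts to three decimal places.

Since ΔG° = −nFE° is additive over sequential reductions, n₃E°₃ = n₁E°₁ + n₂E°₂.
E°₃ = (1×+0.18 + 1×+0.50) / 2 = (+0.680) / 2 = +0.340 V.

+0.340 V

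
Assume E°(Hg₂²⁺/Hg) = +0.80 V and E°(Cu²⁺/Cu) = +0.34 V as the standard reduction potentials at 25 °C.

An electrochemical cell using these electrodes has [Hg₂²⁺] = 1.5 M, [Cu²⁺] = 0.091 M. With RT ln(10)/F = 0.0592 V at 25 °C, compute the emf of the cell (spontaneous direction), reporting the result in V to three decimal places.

+0.496 V

Hg₂²⁺/Hg is the cathode (higher E°), Cu²⁺/Cu the anode: E°cell = +0.80 − (+0.34) = +0.46 V, n = 2.
Overall: Hg₂²⁺(aq) + Cu(s) → 2 Hg(l) + Cu²⁺(aq)
Q = [Cu²⁺] / ([Hg₂²⁺]); log Q = -1.217.
E = E° − (0.0592/n) log Q = +0.46 − (0.0592/2)(-1.217) = +0.496 V.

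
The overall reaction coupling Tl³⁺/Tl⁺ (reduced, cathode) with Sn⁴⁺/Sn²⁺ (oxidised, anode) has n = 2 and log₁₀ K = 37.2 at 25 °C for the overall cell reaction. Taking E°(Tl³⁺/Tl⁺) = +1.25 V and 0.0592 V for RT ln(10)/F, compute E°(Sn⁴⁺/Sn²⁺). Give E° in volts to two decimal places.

E°cell = (0.0592/n)·log K = (0.0592/2)(37.2) = +1.101 V.
Since Tl³⁺/Tl⁺ is the cathode and Sn⁴⁺/Sn²⁺ the anode, E°cell = E°(Tl³⁺/Tl⁺) − E°(Sn⁴⁺/Sn²⁺).
So E°(Sn⁴⁺/Sn²⁺) = E°(Tl³⁺/Tl⁺) − E°cell = (+1.25) − (+1.101) = +0.15 V.

+0.15 V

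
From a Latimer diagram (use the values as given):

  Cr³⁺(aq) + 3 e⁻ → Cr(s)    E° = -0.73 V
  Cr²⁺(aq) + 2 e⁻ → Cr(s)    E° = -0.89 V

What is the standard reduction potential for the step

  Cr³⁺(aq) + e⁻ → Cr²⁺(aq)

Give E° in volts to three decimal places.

Sequential free energies add, so n₃E°₃ = n₁E°₁ + n₂E°₂.
With n₃ = 3, and the known step contributing 2×(-0.89) V, the unknown satisfies 1·E° = 3×(-0.73) − 2×(-0.89) = -0.410.
E° = -0.410 / 1 = -0.410 V.

-0.410 V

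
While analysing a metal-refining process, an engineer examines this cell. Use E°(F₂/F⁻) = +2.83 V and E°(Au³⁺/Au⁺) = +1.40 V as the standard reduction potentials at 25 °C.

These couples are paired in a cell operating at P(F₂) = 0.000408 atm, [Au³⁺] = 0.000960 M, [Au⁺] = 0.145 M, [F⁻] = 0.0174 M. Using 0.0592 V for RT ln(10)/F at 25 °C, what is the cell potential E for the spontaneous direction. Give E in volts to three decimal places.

+1.498 V

F₂/F⁻ is the cathode (higher E°), Au³⁺/Au⁺ the anode: E°cell = +2.83 − (+1.40) = +1.43 V, n = 2.
Overall: F₂(g) + Au⁺(aq) → 2 F⁻(aq) + Au³⁺(aq)
Q = [F⁻]^2·[Au³⁺] / (P(F₂)·[Au⁺]); log Q = -2.309.
E = E° − (0.0592/n) log Q = +1.43 − (0.0592/2)(-2.309) = +1.498 V.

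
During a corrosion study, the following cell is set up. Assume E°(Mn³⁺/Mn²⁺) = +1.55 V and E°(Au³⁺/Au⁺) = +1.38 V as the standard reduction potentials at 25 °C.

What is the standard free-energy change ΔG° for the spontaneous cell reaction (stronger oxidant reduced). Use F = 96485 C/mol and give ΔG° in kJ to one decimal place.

Mn³⁺/Mn²⁺ (E° = +1.55 V) is the cathode; Au³⁺/Au⁺ (E° = +1.38 V) is the anode, so E°cell = +0.17 V.
Balancing electrons gives n = 2 (lcm of 1 and 2).
ΔG° = −nFE° = −(2)(96485)(+0.17) = -32,805 J = -32.8 kJ.

-32.8 kJ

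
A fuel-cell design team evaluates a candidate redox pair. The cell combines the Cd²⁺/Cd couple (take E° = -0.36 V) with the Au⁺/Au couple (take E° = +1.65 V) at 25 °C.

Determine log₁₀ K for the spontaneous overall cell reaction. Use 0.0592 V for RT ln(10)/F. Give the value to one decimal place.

67.9

Cathode: Au⁺/Au; anode: Cd²⁺/Cd. E°cell = +2.01 V, n = 2.
log K = nE°cell / 0.0592 = (2)(+2.01) / 0.0592 = 67.9.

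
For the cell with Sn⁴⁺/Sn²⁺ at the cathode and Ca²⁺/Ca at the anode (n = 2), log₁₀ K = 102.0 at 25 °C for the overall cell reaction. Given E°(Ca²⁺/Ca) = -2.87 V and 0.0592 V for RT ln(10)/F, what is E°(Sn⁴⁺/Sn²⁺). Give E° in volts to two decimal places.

E°cell = (0.0592/n)·log K = (0.0592/2)(102.0) = +3.019 V.
Since Sn⁴⁺/Sn²⁺ is the cathode and Ca²⁺/Ca the anode, E°cell = E°(Sn⁴⁺/Sn²⁺) − E°(Ca²⁺/Ca).
So E°(Sn⁴⁺/Sn²⁺) = E°cell + E°(Ca²⁺/Ca) = +3.019 + (-2.87) = +0.15 V.

+0.15 V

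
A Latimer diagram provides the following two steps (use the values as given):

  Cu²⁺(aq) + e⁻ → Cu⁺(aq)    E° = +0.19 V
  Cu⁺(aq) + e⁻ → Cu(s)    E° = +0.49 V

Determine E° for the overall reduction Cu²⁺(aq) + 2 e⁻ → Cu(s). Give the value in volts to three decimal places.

+0.340 V

Since ΔG° = −nFE° is additive over sequential reductions, n₃E°₃ = n₁E°₁ + n₂E°₂.
E°₃ = (1×+0.19 + 1×+0.49) / 2 = (+0.680) / 2 = +0.340 V.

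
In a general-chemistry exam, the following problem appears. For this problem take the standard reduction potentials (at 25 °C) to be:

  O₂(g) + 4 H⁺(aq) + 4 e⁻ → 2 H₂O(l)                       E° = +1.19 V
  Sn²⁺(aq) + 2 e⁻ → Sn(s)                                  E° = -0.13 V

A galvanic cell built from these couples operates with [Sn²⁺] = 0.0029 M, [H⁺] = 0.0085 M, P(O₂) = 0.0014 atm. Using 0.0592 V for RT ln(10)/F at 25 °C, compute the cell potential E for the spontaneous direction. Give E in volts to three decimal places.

+1.230 V

O₂/H₂O is the cathode (higher E°), Sn²⁺/Sn the anode: E°cell = +1.19 − (-0.13) = +1.32 V, n = 4.
Overall: O₂(g) + 4 H⁺(aq) + 2 Sn(s) → 2 H₂O(l) + 2 Sn²⁺(aq)
Q = [Sn²⁺]^2 / (P(O₂)·[H⁺]^4); log Q = 6.061.
E = E° − (0.0592/n) log Q = +1.32 − (0.0592/4)(6.061) = +1.230 V.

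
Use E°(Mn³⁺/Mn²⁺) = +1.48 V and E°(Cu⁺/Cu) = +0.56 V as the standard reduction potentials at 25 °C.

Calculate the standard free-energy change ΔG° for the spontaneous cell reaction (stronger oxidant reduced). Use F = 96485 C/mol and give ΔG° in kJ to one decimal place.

-88.8 kJ

Mn³⁺/Mn²⁺ (E° = +1.48 V) is the cathode; Cu⁺/Cu (E° = +0.56 V) is the anode, so E°cell = +0.92 V.
Balancing electrons gives n = 1 (lcm of 1 and 1).
ΔG° = −nFE° = −(1)(96485)(+0.92) = -88,766 J = -88.8 kJ.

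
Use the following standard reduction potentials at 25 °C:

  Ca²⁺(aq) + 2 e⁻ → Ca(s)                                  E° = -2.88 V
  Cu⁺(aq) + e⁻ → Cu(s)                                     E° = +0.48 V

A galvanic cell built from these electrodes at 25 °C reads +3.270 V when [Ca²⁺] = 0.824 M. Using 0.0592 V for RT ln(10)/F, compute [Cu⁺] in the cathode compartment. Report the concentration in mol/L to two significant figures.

0.027 M

Cu⁺/Cu is the cathode, Ca²⁺/Ca the anode: E°cell = +3.36 V, n = 2.
Overall reaction: 2 Cu⁺(aq) + Ca(s) → 2 Cu(s) + Ca²⁺(aq); Q = [Ca²⁺]^1/[Cu⁺]^2.
From E = E° − (0.0592/n) log Q: log Q = (E° − E)·n/0.0592 = (+3.36 − (+3.270))·2/0.0592 = 3.0405.
So 2·log[Cu⁺] = 1·log(0.824) − log Q = -0.0841 − (3.0405) = -3.1246; log[Cu⁺] = -3.1246 / 2 = -1.5623; [Cu⁺] = 10^(-1.5623) ≈ 0.027 M.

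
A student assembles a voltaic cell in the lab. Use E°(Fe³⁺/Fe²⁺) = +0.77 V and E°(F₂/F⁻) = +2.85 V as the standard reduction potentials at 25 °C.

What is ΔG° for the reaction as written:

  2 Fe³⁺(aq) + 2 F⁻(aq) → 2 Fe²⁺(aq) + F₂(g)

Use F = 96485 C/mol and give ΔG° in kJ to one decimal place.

+401.4 kJ

As written, Fe³⁺/Fe²⁺ is reduced (cathode) and F₂/F⁻ is oxidised (anode), so E°cell = (+0.77) − (+2.85) = -2.08 V.
Balancing electrons gives n = 2.
ΔG° = −nFE° = −(2)(96485)(-2.08) = 401,378 J = +401.4 kJ.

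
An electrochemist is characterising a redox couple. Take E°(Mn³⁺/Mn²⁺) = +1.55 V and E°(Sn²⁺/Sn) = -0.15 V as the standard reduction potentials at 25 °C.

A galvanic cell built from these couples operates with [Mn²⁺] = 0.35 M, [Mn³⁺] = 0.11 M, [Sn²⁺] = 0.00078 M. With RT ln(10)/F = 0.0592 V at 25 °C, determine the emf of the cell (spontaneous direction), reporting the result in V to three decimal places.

+1.762 V

Mn³⁺/Mn²⁺ is the cathode (higher E°), Sn²⁺/Sn the anode: E°cell = +1.55 − (-0.15) = +1.70 V, n = 2.
Overall: 2 Mn³⁺(aq) + Sn(s) → 2 Mn²⁺(aq) + Sn²⁺(aq)
Q = [Mn²⁺]^2·[Sn²⁺] / ([Mn³⁺]^2); log Q = -2.103.
E = E° − (0.0592/n) log Q = +1.70 − (0.0592/2)(-2.103) = +1.762 V.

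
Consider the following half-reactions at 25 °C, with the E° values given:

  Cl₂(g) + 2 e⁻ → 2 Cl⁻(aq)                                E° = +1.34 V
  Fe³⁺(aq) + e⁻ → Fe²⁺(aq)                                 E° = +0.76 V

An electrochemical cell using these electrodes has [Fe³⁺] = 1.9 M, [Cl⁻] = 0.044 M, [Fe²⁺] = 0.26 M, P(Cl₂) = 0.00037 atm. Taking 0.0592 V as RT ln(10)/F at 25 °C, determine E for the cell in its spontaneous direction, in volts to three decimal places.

Cl₂/Cl⁻ is the cathode (higher E°), Fe³⁺/Fe²⁺ the anode: E°cell = +1.34 − (+0.76) = +0.58 V, n = 2.
Overall: Cl₂(g) + 2 Fe²⁺(aq) → 2 Cl⁻(aq) + 2 Fe³⁺(aq)
Q = [Cl⁻]^2·[Fe³⁺]^2 / (P(Cl₂)·[Fe²⁺]^2); log Q = 2.446.
E = E° − (0.0592/n) log Q = +0.58 − (0.0592/2)(2.446) = +0.508 V.

+0.508 V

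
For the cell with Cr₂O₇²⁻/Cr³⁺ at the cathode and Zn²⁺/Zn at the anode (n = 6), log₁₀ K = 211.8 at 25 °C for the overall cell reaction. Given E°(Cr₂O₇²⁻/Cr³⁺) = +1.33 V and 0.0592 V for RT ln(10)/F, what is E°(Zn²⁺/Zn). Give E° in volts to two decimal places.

E°cell = (0.0592/n)·log K = (0.0592/6)(211.8) = +2.090 V.
Since Cr₂O₇²⁻/Cr³⁺ is the cathode and Zn²⁺/Zn the anode, E°cell = E°(Cr₂O₇²⁻/Cr³⁺) − E°(Zn²⁺/Zn).
So E°(Zn²⁺/Zn) = E°(Cr₂O₇²⁻/Cr³⁺) − E°cell = (+1.33) − (+2.090) = -0.76 V.

-0.76 V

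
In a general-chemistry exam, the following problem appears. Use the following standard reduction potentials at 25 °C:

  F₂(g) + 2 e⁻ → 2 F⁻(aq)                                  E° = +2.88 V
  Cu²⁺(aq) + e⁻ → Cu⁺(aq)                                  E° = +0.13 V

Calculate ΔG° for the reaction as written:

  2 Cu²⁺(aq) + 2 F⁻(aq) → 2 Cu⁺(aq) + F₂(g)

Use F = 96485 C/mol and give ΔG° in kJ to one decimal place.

As written, Cu²⁺/Cu⁺ is reduced (cathode) and F₂/F⁻ is oxidised (anode), so E°cell = (+0.13) − (+2.88) = -2.75 V.
Balancing electrons gives n = 2.
ΔG° = −nFE° = −(2)(96485)(-2.75) = 530,668 J = +530.7 kJ.

+530.7 kJ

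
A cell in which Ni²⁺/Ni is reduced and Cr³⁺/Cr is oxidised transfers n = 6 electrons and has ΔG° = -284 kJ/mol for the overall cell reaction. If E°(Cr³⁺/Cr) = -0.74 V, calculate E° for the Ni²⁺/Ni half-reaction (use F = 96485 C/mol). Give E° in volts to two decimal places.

E°cell = −ΔG°/(nF) = −(-284×10³)/((6)(96485)) = +0.491 V.
Since Ni²⁺/Ni is the cathode and Cr³⁺/Cr the anode, E°cell = E°(Ni²⁺/Ni) − E°(Cr³⁺/Cr).
So E°(Ni²⁺/Ni) = E°cell + E°(Cr³⁺/Cr) = +0.491 + (-0.74) = -0.25 V.

-0.25 V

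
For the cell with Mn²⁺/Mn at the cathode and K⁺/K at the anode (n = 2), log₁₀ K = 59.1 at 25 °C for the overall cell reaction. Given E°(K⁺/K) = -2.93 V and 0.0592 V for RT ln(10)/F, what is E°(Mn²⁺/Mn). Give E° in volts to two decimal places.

-1.18 V

E°cell = (0.0592/n)·log K = (0.0592/2)(59.1) = +1.749 V.
Since Mn²⁺/Mn is the cathode and K⁺/K the anode, E°cell = E°(Mn²⁺/Mn) − E°(K⁺/K).
So E°(Mn²⁺/Mn) = E°cell + E°(K⁺/K) = +1.749 + (-2.93) = -1.18 V.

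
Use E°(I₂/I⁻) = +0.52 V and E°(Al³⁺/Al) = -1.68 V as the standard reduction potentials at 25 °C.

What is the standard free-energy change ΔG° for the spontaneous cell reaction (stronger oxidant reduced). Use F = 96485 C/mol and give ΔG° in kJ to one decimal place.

-1273.6 kJ

I₂/I⁻ (E° = +0.52 V) is the cathode; Al³⁺/Al (E° = -1.68 V) is the anode, so E°cell = +2.20 V.
Balancing electrons gives n = 6 (lcm of 2 and 3).
ΔG° = −nFE° = −(6)(96485)(+2.20) = -1,273,602 J = -1273.6 kJ.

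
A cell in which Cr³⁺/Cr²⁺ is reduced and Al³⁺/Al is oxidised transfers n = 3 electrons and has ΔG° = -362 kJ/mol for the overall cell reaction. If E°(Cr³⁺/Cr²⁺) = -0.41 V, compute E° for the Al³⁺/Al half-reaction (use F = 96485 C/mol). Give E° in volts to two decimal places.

E°cell = −ΔG°/(nF) = −(-362×10³)/((3)(96485)) = +1.251 V.
Since Cr³⁺/Cr²⁺ is the cathode and Al³⁺/Al the anode, E°cell = E°(Cr³⁺/Cr²⁺) − E°(Al³⁺/Al).
So E°(Al³⁺/Al) = E°(Cr³⁺/Cr²⁺) − E°cell = (-0.41) − (+1.251) = -1.66 V.

-1.66 V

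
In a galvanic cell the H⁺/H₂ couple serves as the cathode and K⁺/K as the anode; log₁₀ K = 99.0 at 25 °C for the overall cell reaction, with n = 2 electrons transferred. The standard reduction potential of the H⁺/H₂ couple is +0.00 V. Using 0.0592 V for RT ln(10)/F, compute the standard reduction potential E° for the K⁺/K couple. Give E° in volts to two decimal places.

-2.93 V

E°cell = (0.0592/n)·log K = (0.0592/2)(99.0) = +2.930 V.
Since H⁺/H₂ is the cathode and K⁺/K the anode, E°cell = E°(H⁺/H₂) − E°(K⁺/K).
So E°(K⁺/K) = E°(H⁺/H₂) − E°cell = (+0.00) − (+2.930) = -2.93 V.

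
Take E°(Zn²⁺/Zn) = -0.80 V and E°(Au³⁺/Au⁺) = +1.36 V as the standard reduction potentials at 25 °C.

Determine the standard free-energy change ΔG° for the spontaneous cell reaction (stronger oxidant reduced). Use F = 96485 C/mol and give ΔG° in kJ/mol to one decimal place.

-416.8 kJ/mol

Au³⁺/Au⁺ (E° = +1.36 V) is the cathode; Zn²⁺/Zn (E° = -0.80 V) is the anode, so E°cell = +2.16 V.
Balancing electrons gives n = 2 (lcm of 2 and 2).
ΔG° = −nFE° = −(2)(96485)(+2.16) = -416,815 J = -416.8 kJ/mol.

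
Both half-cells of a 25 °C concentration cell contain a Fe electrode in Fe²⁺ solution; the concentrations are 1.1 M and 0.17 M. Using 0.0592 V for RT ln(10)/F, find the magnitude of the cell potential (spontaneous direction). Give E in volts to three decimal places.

For a concentration cell E°cell = 0. The 1.1 M side is the cathode (reduction is favoured where [Fe²⁺] is higher).
With n = 2, E = −(0.0592/2) log([Fe²⁺]ₐₙ/[Fe²⁺]꜀ₐₜ) = −(0.0592/2) log(0.17/1.1) = −(0.0592/2)(-0.811) = +0.024 V.

+0.024 V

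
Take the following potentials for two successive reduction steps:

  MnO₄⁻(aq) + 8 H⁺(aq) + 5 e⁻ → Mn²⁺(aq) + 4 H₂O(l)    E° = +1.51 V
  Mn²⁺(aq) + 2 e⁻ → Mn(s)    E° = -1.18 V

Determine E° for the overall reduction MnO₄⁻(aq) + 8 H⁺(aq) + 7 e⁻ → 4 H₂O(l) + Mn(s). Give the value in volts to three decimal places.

Adding the free-energy changes (−nFE°) of the two steps gives −n₃FE°₃ = −n₁FE°₁ − n₂FE°₂.
E°₃ = (5×+1.51 + 2×-1.18) / 7 = (+5.190) / 7 = +0.741 V.

+0.741 V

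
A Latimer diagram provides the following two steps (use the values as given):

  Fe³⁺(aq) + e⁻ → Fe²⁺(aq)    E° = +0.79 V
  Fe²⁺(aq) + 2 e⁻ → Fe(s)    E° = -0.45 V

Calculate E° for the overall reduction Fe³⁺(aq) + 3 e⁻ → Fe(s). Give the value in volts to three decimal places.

-0.037 V

Adding the free-energy changes (−nFE°) of the two steps gives −n₃FE°₃ = −n₁FE°₁ − n₂FE°₂.
E°₃ = (1×+0.79 + 2×-0.45) / 3 = (-0.110) / 3 = -0.037 V.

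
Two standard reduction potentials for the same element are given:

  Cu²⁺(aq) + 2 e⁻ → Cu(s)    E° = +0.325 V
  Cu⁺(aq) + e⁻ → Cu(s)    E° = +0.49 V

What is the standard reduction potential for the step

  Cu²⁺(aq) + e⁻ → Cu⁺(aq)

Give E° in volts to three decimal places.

+0.160 V

Sequential free energies add, so n₃E°₃ = n₁E°₁ + n₂E°₂.
With n₃ = 2, and the known step contributing 1×(+0.49) V, the unknown satisfies 1·E° = 2×(+0.325) − 1×(+0.49) = +0.160.
E° = +0.160 / 1 = +0.160 V.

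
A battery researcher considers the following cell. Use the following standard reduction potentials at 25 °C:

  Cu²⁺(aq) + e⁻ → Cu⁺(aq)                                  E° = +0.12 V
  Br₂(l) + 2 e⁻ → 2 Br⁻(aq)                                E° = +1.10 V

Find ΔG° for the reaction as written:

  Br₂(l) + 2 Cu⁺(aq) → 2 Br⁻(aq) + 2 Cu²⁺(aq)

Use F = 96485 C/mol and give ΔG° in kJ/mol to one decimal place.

-189.1 kJ/mol

As written, Br₂/Br⁻ is reduced (cathode) and Cu²⁺/Cu⁺ is oxidised (anode), so E°cell = (+1.10) − (+0.12) = +0.98 V.
Balancing electrons gives n = 2.
ΔG° = −nFE° = −(2)(96485)(+0.98) = -189,111 J = -189.1 kJ/mol.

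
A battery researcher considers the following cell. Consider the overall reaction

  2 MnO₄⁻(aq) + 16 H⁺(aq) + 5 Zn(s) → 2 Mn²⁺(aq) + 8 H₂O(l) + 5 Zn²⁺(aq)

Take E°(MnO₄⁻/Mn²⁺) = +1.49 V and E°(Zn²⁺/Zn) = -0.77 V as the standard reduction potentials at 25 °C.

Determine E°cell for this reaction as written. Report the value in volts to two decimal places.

The MnO₄⁻/Mn²⁺ couple has the higher reduction potential, so it is the cathode; Zn²⁺/Zn is oxidised at the anode.
E°cell = E°(cathode) − E°(anode) = (+1.49) − (-0.77) = +2.26 V.
Since E°cell > 0, the reaction is spontaneous under standard conditions.

+2.26 V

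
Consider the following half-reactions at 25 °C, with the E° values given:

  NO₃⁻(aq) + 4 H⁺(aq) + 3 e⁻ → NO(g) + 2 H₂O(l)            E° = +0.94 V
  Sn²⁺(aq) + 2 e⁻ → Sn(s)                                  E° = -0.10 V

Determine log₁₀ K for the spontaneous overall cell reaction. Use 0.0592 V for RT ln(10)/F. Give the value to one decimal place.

Cathode: NO₃⁻/NO; anode: Sn²⁺/Sn. E°cell = +1.04 V, n = 6.
log K = nE°cell / 0.0592 = (6)(+1.04) / 0.0592 = 105.4.

105.4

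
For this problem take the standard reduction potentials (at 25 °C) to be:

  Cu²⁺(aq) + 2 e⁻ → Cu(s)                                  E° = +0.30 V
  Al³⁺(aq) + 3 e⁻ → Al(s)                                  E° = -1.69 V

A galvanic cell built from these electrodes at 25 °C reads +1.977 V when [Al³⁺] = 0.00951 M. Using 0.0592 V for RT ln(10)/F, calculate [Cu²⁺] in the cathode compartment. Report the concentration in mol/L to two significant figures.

0.016 M

Cu²⁺/Cu is the cathode, Al³⁺/Al the anode: E°cell = +1.99 V, n = 6.
Overall reaction: 3 Cu²⁺(aq) + 2 Al(s) → 3 Cu(s) + 2 Al³⁺(aq); Q = [Al³⁺]^2/[Cu²⁺]^3.
From E = E° − (0.0592/n) log Q: log Q = (E° − E)·n/0.0592 = (+1.99 − (+1.977))·6/0.0592 = 1.3176.
So 3·log[Cu²⁺] = 2·log(0.00951) − log Q = -4.0436 − (1.3176) = -5.3612; log[Cu²⁺] = -5.3612 / 3 = -1.7871; [Cu²⁺] = 10^(-1.7871) ≈ 0.016 M.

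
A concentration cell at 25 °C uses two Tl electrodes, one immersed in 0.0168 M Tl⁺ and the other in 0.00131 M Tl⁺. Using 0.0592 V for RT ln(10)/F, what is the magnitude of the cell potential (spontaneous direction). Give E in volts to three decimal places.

+0.066 V

For a concentration cell E°cell = 0. The 0.0168 M side is the cathode (reduction is favoured where [Tl⁺] is higher).
With n = 1, E = −(0.0592/1) log([Tl⁺]ₐₙ/[Tl⁺]꜀ₐₜ) = −(0.0592/1) log(0.00131/0.0168) = −(0.0592/1)(-1.108) = +0.066 V.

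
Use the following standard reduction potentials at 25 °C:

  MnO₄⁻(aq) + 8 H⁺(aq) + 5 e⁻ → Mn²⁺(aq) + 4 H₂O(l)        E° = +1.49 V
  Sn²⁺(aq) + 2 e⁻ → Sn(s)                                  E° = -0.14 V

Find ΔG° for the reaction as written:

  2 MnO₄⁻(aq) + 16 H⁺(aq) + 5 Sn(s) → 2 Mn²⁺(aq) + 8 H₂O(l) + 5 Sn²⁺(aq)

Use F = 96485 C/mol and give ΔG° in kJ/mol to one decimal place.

-1572.7 kJ/mol

As written, MnO₄⁻/Mn²⁺ is reduced (cathode) and Sn²⁺/Sn is oxidised (anode), so E°cell = (+1.49) − (-0.14) = +1.63 V.
Balancing electrons gives n = 10.
ΔG° = −nFE° = −(10)(96485)(+1.63) = -1,572,706 J = -1572.7 kJ/mol.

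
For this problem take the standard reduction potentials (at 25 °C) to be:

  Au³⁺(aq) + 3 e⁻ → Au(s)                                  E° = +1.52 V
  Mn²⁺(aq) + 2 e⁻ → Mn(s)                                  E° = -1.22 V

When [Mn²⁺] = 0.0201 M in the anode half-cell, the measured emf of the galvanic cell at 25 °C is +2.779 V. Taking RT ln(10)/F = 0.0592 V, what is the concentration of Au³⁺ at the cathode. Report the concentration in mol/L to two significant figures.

0.27 M

Au³⁺/Au is the cathode, Mn²⁺/Mn the anode: E°cell = +2.74 V, n = 6.
Overall reaction: 2 Au³⁺(aq) + 3 Mn(s) → 2 Au(s) + 3 Mn²⁺(aq); Q = [Mn²⁺]^3/[Au³⁺]^2.
From E = E° − (0.0592/n) log Q: log Q = (E° − E)·n/0.0592 = (+2.74 − (+2.779))·6/0.0592 = -3.9527.
So 2·log[Au³⁺] = 3·log(0.0201) − log Q = -5.0904 − (-3.9527) = -1.1377; log[Au³⁺] = -1.1377 / 2 = -0.5688; [Au³⁺] = 10^(-0.5688) ≈ 0.27 M.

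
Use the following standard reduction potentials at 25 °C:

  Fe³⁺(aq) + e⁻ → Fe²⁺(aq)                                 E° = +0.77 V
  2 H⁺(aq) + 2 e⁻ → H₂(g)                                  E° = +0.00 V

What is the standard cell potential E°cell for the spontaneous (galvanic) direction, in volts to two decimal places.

+0.77 V

The Fe³⁺/Fe²⁺ couple has the higher reduction potential, so it is the cathode; H⁺/H₂ is oxidised at the anode.
E°cell = E°(cathode) − E°(anode) = (+0.77) − (+0.00) = +0.77 V.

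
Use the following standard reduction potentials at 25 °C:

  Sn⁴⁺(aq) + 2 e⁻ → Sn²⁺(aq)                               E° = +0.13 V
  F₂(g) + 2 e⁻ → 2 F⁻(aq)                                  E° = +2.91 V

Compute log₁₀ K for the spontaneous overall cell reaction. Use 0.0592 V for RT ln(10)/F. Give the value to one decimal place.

Cathode: F₂/F⁻; anode: Sn⁴⁺/Sn²⁺. E°cell = +2.78 V, n = 2.
log K = nE°cell / 0.0592 = (2)(+2.78) / 0.0592 = 93.9.

93.9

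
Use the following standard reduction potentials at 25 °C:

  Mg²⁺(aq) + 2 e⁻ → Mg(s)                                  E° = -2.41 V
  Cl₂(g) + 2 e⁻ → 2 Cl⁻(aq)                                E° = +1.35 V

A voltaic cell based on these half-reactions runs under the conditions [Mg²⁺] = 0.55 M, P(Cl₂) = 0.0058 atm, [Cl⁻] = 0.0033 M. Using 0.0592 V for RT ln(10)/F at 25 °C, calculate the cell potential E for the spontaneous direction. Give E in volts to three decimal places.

Cl₂/Cl⁻ is the cathode (higher E°), Mg²⁺/Mg the anode: E°cell = +1.35 − (-2.41) = +3.76 V, n = 2.
Overall: Cl₂(g) + Mg(s) → 2 Cl⁻(aq) + Mg²⁺(aq)
Q = [Cl⁻]^2·[Mg²⁺] / (P(Cl₂)); log Q = -2.986.
E = E° − (0.0592/n) log Q = +3.76 − (0.0592/2)(-2.986) = +3.848 V.

+3.848 V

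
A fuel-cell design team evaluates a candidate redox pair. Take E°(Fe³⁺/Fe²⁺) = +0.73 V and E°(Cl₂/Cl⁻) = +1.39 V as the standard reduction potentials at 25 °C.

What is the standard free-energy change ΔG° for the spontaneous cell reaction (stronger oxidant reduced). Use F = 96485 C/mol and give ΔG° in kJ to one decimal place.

Cl₂/Cl⁻ (E° = +1.39 V) is the cathode; Fe³⁺/Fe²⁺ (E° = +0.73 V) is the anode, so E°cell = +0.66 V.
Balancing electrons gives n = 2 (lcm of 2 and 1).
ΔG° = −nFE° = −(2)(96485)(+0.66) = -127,360 J = -127.4 kJ.

-127.4 kJ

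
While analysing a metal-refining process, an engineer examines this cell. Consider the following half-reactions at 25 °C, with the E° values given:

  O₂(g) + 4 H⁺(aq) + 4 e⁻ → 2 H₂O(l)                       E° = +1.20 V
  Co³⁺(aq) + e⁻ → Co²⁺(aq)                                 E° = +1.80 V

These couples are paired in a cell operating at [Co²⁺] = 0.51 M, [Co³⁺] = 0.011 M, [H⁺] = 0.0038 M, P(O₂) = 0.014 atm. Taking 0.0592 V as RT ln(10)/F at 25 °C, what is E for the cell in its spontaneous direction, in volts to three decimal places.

Co³⁺/Co²⁺ is the cathode (higher E°), O₂/H₂O the anode: E°cell = +1.80 − (+1.20) = +0.60 V, n = 4.
Overall: 4 Co³⁺(aq) + 2 H₂O(l) → 4 Co²⁺(aq) + O₂(g) + 4 H⁺(aq)
Q = [Co²⁺]^4·P(O₂)·[H⁺]^4 / ([Co³⁺]^4); log Q = -4.870.
E = E° − (0.0592/n) log Q = +0.60 − (0.0592/4)(-4.870) = +0.672 V.

+0.672 V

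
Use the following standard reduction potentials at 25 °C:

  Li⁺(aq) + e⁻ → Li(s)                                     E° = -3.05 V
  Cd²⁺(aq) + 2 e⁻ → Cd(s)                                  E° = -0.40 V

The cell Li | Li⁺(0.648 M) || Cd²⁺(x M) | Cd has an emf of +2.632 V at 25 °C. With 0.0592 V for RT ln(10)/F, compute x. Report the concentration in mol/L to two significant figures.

0.10 M

Cd²⁺/Cd is the cathode, Li⁺/Li the anode: E°cell = +2.65 V, n = 2.
Overall reaction: Cd²⁺(aq) + 2 Li(s) → Cd(s) + 2 Li⁺(aq); Q = [Li⁺]^2/[Cd²⁺]^1.
From E = E° − (0.0592/n) log Q: log Q = (E° − E)·n/0.0592 = (+2.65 − (+2.632))·2/0.0592 = 0.6081.
So 1·log[Cd²⁺] = 2·log(0.648) − log Q = -0.3768 − (0.6081) = -0.9849; [Cd²⁺] = 10^(-0.9849) ≈ 0.10 M.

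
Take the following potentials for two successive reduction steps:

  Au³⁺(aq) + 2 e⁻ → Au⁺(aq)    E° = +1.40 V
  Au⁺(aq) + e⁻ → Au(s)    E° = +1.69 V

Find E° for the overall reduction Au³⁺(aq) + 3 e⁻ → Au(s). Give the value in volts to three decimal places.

+1.497 V

Standard free energies of sequential steps add: ΔG°₃ = ΔG°₁ + ΔG°₂, so n₃E°₃ = n₁E°₁ + n₂E°₂.
E°₃ = (2×+1.40 + 1×+1.69) / 3 = (+4.490) / 3 = +1.497 V.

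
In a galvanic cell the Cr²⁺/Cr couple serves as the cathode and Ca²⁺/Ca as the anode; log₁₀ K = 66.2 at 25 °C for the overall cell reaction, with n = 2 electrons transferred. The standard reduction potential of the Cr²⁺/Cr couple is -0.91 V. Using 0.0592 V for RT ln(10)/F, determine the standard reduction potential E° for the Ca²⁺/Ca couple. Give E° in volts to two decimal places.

E°cell = (0.0592/n)·log K = (0.0592/2)(66.2) = +1.960 V.
Since Cr²⁺/Cr is the cathode and Ca²⁺/Ca the anode, E°cell = E°(Cr²⁺/Cr) − E°(Ca²⁺/Ca).
So E°(Ca²⁺/Ca) = E°(Cr²⁺/Cr) − E°cell = (-0.91) − (+1.960) = -2.87 V.

-2.87 V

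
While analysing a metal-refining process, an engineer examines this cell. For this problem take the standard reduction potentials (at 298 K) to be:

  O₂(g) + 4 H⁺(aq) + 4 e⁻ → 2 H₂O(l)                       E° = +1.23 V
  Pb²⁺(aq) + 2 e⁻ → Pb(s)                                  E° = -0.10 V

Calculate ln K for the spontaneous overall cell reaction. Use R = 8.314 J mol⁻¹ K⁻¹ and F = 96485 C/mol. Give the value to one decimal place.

207.2

Cathode: O₂/H₂O; anode: Pb²⁺/Pb. E°cell = (+1.23) − (-0.10) = +1.33 V, with n = 4.
ΔG° = −nFE° = −RT ln K, so ln K = nFE°/(RT) = (4)(96485)(+1.33) / ((8.314)(298)) = 207.179.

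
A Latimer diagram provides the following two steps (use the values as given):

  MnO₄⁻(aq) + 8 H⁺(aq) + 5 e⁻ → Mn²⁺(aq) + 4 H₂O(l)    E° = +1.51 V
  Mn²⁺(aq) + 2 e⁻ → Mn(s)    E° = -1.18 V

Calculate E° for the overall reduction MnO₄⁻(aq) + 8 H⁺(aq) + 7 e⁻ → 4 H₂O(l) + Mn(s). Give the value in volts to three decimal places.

Standard free energies of sequential steps add: ΔG°₃ = ΔG°₁ + ΔG°₂, so n₃E°₃ = n₁E°₁ + n₂E°₂.
E°₃ = (5×+1.51 + 2×-1.18) / 7 = (+5.190) / 7 = +0.741 V.

+0.741 V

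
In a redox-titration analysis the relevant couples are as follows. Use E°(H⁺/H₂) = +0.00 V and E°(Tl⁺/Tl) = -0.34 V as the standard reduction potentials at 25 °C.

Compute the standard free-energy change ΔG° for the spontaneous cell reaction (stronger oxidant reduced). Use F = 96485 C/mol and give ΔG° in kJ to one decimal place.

-65.6 kJ

H⁺/H₂ (E° = +0.00 V) is the cathode; Tl⁺/Tl (E° = -0.34 V) is the anode, so E°cell = +0.34 V.
Balancing electrons gives n = 2 (lcm of 2 and 1).
ΔG° = −nFE° = −(2)(96485)(+0.34) = -65,610 J = -65.6 kJ.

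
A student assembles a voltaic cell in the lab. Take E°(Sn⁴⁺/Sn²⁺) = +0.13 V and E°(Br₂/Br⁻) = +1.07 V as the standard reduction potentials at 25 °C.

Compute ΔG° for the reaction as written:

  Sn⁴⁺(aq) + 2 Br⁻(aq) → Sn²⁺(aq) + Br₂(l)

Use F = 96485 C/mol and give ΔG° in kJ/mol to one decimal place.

+181.4 kJ/mol

As written, Sn⁴⁺/Sn²⁺ is reduced (cathode) and Br₂/Br⁻ is oxidised (anode), so E°cell = (+0.13) − (+1.07) = -0.94 V.
Balancing electrons gives n = 2.
ΔG° = −nFE° = −(2)(96485)(-0.94) = 181,392 J = +181.4 kJ/mol.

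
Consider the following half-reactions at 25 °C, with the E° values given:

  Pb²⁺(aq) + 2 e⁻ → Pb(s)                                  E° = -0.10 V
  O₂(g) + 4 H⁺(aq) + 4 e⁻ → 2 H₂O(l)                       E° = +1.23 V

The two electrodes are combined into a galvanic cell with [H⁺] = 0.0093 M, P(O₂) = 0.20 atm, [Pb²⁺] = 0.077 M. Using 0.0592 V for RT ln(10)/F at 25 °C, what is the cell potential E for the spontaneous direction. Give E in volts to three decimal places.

O₂/H₂O is the cathode (higher E°), Pb²⁺/Pb the anode: E°cell = +1.23 − (-0.10) = +1.33 V, n = 4.
Overall: O₂(g) + 4 H⁺(aq) + 2 Pb(s) → 2 H₂O(l) + 2 Pb²⁺(aq)
Q = [Pb²⁺]^2 / (P(O₂)·[H⁺]^4); log Q = 6.598.
E = E° − (0.0592/n) log Q = +1.33 − (0.0592/4)(6.598) = +1.232 V.

+1.232 V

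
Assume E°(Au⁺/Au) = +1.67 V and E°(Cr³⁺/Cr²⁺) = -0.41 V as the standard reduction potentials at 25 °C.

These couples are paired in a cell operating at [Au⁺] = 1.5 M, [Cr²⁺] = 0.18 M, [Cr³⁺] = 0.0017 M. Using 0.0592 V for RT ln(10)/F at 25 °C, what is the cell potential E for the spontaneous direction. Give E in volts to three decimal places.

+2.210 V

Au⁺/Au is the cathode (higher E°), Cr³⁺/Cr²⁺ the anode: E°cell = +1.67 − (-0.41) = +2.08 V, n = 1.
Overall: Au⁺(aq) + Cr²⁺(aq) → Au(s) + Cr³⁺(aq)
Q = [Cr³⁺] / ([Au⁺]·[Cr²⁺]); log Q = -2.201.
E = E° − (0.0592/n) log Q = +2.08 − (0.0592/1)(-2.201) = +2.210 V.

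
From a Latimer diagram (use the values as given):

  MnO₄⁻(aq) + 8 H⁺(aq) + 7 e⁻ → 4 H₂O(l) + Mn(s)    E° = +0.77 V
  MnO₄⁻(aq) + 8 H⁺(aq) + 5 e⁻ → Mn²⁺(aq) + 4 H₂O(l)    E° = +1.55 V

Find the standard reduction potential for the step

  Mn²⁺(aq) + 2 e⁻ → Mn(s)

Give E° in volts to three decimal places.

Sequential free energies add, so n₃E°₃ = n₁E°₁ + n₂E°₂.
With n₃ = 7, and the known step contributing 5×(+1.55) V, the unknown satisfies 2·E° = 7×(+0.77) − 5×(+1.55) = -2.360.
E° = -2.360 / 2 = -1.180 V.

-1.180 V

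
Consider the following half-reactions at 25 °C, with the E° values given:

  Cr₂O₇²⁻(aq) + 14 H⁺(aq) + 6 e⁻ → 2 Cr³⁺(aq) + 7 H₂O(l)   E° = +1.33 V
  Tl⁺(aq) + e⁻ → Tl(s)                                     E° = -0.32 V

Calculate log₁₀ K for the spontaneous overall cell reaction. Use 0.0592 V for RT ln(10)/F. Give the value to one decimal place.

Cathode: Cr₂O₇²⁻/Cr³⁺; anode: Tl⁺/Tl. E°cell = +1.65 V, n = 6.
log K = nE°cell / 0.0592 = (6)(+1.65) / 0.0592 = 167.2.

167.2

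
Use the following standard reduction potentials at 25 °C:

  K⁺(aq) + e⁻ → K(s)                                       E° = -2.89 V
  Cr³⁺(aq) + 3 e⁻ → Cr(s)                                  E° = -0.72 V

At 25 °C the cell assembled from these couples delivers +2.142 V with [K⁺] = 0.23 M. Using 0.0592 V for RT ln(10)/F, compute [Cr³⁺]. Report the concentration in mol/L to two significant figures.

Cr³⁺/Cr is the cathode, K⁺/K the anode: E°cell = +2.17 V, n = 3.
Overall reaction: Cr³⁺(aq) + 3 K(s) → Cr(s) + 3 K⁺(aq); Q = [K⁺]^3/[Cr³⁺]^1.
From E = E° − (0.0592/n) log Q: log Q = (E° − E)·n/0.0592 = (+2.17 − (+2.142))·3/0.0592 = 1.4189.
So 1·log[Cr³⁺] = 3·log(0.23) − log Q = -1.9148 − (1.4189) = -3.3337; [Cr³⁺] = 10^(-3.3337) ≈ 0.00046 M.

0.00046 M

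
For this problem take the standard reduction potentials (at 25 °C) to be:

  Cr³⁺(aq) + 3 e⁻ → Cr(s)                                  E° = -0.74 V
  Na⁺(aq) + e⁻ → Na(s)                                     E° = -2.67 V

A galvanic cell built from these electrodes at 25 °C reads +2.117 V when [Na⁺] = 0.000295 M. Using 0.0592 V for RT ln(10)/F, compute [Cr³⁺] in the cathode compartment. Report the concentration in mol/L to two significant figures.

Cr³⁺/Cr is the cathode, Na⁺/Na the anode: E°cell = +1.93 V, n = 3.
Overall reaction: Cr³⁺(aq) + 3 Na(s) → Cr(s) + 3 Na⁺(aq); Q = [Na⁺]^3/[Cr³⁺]^1.
From E = E° − (0.0592/n) log Q: log Q = (E° − E)·n/0.0592 = (+1.93 − (+2.117))·3/0.0592 = -9.4764.
So 1·log[Cr³⁺] = 3·log(0.000295) − log Q = -10.5905 − (-9.4764) = -1.1141; [Cr³⁺] = 10^(-1.1141) ≈ 0.077 M.

0.077 M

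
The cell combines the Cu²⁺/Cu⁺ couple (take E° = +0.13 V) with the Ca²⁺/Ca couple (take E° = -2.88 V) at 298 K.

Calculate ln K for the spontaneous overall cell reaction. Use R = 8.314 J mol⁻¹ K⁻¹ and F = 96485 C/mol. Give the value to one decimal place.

234.4

Cathode: Cu²⁺/Cu⁺; anode: Ca²⁺/Ca. E°cell = (+0.13) − (-2.88) = +3.01 V, with n = 2.
ΔG° = −nFE° = −RT ln K, so ln K = nFE°/(RT) = (2)(96485)(+3.01) / ((8.314)(298)) = 234.439.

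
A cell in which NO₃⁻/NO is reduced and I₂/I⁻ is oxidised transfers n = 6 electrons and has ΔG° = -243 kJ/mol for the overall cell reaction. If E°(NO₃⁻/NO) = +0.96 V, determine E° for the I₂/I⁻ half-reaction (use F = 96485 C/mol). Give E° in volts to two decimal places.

E°cell = −ΔG°/(nF) = −(-243×10³)/((6)(96485)) = +0.420 V.
Since NO₃⁻/NO is the cathode and I₂/I⁻ the anode, E°cell = E°(NO₃⁻/NO) − E°(I₂/I⁻).
So E°(I₂/I⁻) = E°(NO₃⁻/NO) − E°cell = (+0.96) − (+0.420) = +0.54 V.

+0.54 V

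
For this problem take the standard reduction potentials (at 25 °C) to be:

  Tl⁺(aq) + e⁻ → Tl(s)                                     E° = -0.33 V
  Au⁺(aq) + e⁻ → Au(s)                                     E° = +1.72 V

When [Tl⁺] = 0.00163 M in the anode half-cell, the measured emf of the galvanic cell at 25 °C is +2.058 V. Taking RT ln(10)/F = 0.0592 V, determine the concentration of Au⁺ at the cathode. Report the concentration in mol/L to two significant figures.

Au⁺/Au is the cathode, Tl⁺/Tl the anode: E°cell = +2.05 V, n = 1.
Overall reaction: Au⁺(aq) + Tl(s) → Au(s) + Tl⁺(aq); Q = [Tl⁺]^1/[Au⁺]^1.
From E = E° − (0.0592/n) log Q: log Q = (E° − E)·n/0.0592 = (+2.05 − (+2.058))·1/0.0592 = -0.1351.
So 1·log[Au⁺] = 1·log(0.00163) − log Q = -2.7878 − (-0.1351) = -2.6527; [Au⁺] = 10^(-2.6527) ≈ 0.0022 M.

0.0022 M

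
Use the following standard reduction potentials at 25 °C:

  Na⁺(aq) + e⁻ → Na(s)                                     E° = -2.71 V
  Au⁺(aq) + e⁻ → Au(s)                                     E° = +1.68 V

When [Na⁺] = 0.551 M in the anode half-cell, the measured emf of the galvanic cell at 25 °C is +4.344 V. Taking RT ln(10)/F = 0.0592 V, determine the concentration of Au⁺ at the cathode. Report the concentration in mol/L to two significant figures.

0.092 M

Au⁺/Au is the cathode, Na⁺/Na the anode: E°cell = +4.39 V, n = 1.
Overall reaction: Au⁺(aq) + Na(s) → Au(s) + Na⁺(aq); Q = [Na⁺]^1/[Au⁺]^1.
From E = E° − (0.0592/n) log Q: log Q = (E° − E)·n/0.0592 = (+4.39 − (+4.344))·1/0.0592 = 0.7770.
So 1·log[Au⁺] = 1·log(0.551) − log Q = -0.2588 − (0.7770) = -1.0358; [Au⁺] = 10^(-1.0358) ≈ 0.092 M.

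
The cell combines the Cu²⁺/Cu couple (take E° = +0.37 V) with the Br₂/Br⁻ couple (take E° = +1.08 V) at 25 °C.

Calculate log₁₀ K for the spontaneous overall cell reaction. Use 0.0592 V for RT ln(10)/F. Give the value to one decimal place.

Cathode: Br₂/Br⁻; anode: Cu²⁺/Cu. E°cell = +0.71 V, n = 2.
log K = nE°cell / 0.0592 = (2)(+0.71) / 0.0592 = 24.0.

24.0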